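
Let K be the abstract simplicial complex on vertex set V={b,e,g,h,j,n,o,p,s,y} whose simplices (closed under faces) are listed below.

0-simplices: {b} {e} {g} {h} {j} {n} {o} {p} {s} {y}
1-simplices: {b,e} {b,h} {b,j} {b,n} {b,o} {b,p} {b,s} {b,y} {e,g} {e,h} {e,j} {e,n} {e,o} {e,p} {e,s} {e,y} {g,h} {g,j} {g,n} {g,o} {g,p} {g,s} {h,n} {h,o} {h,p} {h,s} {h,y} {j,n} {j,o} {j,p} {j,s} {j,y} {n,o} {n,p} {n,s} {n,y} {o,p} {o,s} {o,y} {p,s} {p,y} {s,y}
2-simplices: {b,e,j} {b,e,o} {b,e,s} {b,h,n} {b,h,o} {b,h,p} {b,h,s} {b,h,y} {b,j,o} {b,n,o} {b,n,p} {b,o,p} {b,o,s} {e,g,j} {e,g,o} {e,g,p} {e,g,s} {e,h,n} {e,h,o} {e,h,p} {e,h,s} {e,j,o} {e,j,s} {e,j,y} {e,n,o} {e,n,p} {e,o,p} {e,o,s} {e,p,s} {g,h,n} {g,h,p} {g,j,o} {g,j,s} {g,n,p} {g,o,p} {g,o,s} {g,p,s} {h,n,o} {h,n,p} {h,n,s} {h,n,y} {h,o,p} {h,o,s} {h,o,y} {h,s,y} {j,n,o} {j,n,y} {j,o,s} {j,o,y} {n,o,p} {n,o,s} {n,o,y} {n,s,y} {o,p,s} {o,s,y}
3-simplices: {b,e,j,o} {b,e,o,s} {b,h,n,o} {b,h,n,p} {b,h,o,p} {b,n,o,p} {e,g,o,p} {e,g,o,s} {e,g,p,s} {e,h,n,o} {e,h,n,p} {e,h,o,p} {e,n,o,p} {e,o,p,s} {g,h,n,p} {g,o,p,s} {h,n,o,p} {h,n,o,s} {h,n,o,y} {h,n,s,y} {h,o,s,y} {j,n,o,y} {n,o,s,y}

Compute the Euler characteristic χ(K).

χ(K)=0

n_0=10 n_1=42 n_2=55 n_3=23
χ=+10−42+55−23=0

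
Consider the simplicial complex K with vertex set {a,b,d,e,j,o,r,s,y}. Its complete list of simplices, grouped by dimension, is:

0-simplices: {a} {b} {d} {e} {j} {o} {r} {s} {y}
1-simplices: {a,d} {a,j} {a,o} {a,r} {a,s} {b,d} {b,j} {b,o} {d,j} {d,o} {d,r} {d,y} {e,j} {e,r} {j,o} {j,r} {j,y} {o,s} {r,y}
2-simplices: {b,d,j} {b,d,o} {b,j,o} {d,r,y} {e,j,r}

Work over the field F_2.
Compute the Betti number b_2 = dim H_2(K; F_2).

n_0=9 n_1=19 n_2=5  [Z2]
∂1: piv[ad,aj,ao,ar,as,bd,dy,ej] rk=8  ker:bj,bo,dj,do,dr,er,jo,jr,jy,os,ry
∂2: piv[bdj,bdo,bjo,dry,ejr] rk=5
b_2=(5−5)−0=0

b_2=0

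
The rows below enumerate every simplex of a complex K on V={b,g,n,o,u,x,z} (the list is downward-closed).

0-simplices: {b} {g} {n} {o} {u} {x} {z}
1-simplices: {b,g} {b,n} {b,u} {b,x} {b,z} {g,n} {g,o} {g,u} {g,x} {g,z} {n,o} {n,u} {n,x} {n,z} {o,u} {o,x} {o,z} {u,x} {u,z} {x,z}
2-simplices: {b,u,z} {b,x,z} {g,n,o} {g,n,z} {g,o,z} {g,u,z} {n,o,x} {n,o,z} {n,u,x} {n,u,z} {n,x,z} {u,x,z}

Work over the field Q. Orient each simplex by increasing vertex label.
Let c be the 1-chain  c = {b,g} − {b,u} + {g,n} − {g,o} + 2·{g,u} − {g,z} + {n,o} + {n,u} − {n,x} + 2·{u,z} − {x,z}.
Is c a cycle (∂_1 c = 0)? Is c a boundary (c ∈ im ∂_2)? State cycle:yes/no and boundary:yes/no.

cycle:yes boundary:no

n_0=7 n_1=20 n_2=12  [Q]
∂1: piv[bg,bn,bu,bx,bz,go] rk=6  ker:gn,gu,gx,gz,no,nu,nx,nz,ou,ox,oz,ux,uz,xz
∂2: piv[buz,bxz,gno,gnz,goz,guz,nox,nux,nuz,nxz] rk=10  ker:noz,uxz
∂1c = 0
c vs im∂2: residual ≠ 0 ⇒ not boundary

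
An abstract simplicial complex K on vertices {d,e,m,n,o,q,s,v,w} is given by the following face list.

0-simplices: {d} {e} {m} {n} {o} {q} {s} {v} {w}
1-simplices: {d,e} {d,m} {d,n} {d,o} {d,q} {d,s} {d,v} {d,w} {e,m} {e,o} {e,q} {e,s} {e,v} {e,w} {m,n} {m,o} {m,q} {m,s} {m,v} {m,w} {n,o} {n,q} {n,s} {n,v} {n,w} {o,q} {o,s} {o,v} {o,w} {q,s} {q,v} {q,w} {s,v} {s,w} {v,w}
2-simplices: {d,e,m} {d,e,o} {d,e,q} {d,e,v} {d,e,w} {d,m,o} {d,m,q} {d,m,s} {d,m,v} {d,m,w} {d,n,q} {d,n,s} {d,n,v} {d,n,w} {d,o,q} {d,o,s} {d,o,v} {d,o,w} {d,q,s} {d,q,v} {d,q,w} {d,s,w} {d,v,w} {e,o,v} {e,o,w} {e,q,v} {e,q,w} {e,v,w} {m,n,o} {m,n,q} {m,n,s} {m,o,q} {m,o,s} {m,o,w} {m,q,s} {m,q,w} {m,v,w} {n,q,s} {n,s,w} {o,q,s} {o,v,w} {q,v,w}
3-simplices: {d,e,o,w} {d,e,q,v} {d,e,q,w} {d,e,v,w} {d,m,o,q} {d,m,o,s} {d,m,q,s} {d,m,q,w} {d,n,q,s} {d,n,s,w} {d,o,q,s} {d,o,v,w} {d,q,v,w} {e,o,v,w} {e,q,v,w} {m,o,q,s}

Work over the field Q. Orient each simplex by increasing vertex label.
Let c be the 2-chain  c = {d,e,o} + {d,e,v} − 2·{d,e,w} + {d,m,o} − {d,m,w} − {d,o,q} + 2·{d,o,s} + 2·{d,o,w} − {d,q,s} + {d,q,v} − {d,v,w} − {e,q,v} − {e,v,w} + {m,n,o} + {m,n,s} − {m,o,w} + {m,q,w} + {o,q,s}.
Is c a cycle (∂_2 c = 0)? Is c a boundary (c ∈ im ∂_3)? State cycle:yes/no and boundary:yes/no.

n_0=9 n_1=35 n_2=42 n_3=16  [Q]
∂1: piv[de,dm,dn,do,dq,ds,dv,dw] rk=8  ker:em,eo,eq,es,ev,ew,mn,mo,mq,ms,mv,mw,no,nq,ns,nv,nw,oq,os,ov,ow,qs,qv,qw,sv,sw,vw
∂2: piv[dem,deo,deq,dev,dew,dmo,dmq,dms,dmv,dmw,dnq,dns,dnv,dnw,doq,dos,dov,dow,dqs,dqv,dqw,dsw,dvw,mno,mnq] rk=25  ker:eov,eow,eqv,eqw,evw,mns,moq,mos,mow,mqs,mqw,mvw,nqs,nsw,oqs,ovw,qvw
∂3: piv[deow,deqv,deqw,devw,dmoq,dmos,dmqs,dmqw,dnqs,dnsw,doqs,dovw,dqvw,eovw] rk=14  ker:eqvw,moqs
∂2c = {d,o} + {d,q} − {d,s} − 3·{d,v} + 2·{d,w} + {e,o} − {e,q} + {e,v} − {e,w} + 2·{m,n} − {m,o} + {m,q} − {m,s} − {m,w} + {n,o} + {n,s} + {o,s} + {o,w} + {q,w} − 2·{v,w}

cycle:no boundary:no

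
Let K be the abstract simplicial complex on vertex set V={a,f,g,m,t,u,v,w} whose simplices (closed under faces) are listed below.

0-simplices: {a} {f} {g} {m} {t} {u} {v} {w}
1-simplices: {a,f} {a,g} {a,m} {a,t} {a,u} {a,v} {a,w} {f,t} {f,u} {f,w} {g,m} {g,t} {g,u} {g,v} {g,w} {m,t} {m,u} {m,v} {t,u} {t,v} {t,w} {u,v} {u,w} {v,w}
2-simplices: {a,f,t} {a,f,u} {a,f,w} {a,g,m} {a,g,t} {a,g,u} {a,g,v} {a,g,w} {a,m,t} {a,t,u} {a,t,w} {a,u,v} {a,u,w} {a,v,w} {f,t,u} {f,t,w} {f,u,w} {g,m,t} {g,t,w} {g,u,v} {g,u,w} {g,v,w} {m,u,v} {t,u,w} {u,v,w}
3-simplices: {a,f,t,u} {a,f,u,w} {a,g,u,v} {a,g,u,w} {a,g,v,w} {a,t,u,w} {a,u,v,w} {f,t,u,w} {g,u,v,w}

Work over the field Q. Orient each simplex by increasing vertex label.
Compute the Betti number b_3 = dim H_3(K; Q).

b_3=1

n_0=8 n_1=24 n_2=25 n_3=9  [Q]
∂1: piv[af,ag,am,at,au,av,aw] rk=7  ker:ft,fu,fw,gm,gt,gu,gv,gw,mt,mu,mv,tu,tv,tw,uv,uw,vw
∂2: piv[aft,afu,afw,agm,agt,agu,agv,agw,amt,atu,atw,auv,auw,avw,muv] rk=15  ker:ftu,ftw,fuw,gmt,gtw,guv,guw,gvw,tuw,uvw
∂3: piv[aftu,afuw,aguv,aguw,agvw,atuw,auvw,ftuw] rk=8  ker:guvw
b_3=(9−8)−0=1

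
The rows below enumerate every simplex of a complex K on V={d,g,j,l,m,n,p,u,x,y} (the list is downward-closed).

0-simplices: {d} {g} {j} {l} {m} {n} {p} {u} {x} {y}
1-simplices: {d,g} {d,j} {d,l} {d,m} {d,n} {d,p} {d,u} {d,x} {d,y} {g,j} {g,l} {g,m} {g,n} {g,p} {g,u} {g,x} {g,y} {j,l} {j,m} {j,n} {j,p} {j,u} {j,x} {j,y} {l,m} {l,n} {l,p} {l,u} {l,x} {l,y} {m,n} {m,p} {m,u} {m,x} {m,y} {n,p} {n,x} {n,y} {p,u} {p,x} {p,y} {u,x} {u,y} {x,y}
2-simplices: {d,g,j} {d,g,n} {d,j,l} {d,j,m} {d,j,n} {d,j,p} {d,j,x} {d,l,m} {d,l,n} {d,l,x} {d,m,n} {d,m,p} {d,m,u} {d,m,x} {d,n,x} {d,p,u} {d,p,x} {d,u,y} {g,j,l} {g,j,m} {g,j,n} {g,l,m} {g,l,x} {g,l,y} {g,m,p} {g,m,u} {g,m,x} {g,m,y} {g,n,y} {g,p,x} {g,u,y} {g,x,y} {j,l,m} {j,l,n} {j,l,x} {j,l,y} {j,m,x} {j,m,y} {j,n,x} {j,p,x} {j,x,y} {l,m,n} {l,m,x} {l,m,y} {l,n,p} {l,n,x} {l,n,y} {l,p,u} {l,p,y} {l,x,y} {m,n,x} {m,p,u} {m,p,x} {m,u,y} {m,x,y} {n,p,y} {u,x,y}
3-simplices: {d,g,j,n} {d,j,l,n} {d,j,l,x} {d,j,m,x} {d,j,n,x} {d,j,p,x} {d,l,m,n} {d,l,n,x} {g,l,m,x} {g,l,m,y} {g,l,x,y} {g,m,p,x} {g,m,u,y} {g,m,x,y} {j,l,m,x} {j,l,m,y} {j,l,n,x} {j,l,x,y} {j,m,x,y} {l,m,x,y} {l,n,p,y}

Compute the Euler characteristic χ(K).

n_0=10 n_1=44 n_2=57 n_3=21
χ=+10−44+57−21=2

χ(K)=2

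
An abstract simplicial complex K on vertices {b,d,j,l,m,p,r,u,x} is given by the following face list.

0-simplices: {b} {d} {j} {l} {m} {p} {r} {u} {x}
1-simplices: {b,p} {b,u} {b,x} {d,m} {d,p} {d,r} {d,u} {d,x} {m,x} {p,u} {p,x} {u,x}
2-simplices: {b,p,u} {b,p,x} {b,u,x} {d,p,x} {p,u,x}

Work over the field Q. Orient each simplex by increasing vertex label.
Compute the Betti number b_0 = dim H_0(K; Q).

n_0=9 n_1=12 n_2=5  [Q]
∂1: piv[bp,bu,bx,dm,dp,dr] rk=6  ker:du,dx,mx,pu,px,ux
∂2: piv[bpu,bpx,bux,dpx] rk=4  ker:pux
b_0=(9−0)−6=3

b_0=3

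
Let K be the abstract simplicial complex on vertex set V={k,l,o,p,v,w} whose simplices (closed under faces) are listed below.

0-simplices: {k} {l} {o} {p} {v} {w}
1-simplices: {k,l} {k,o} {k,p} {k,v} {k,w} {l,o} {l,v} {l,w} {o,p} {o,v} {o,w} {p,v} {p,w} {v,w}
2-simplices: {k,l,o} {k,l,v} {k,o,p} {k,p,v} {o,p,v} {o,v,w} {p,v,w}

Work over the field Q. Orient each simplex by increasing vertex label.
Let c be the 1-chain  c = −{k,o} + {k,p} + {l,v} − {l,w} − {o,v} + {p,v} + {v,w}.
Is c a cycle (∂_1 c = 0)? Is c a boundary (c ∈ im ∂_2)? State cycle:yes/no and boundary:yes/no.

cycle:yes boundary:no

n_0=6 n_1=14 n_2=7  [Q]
∂1: piv[kl,ko,kp,kv,kw] rk=5  ker:lo,lv,lw,op,ov,ow,pv,pw,vw
∂2: piv[klo,klv,kop,kpv,opv,ovw,pvw] rk=7
∂1c = 0
c vs im∂2: residual ≠ 0 ⇒ not boundary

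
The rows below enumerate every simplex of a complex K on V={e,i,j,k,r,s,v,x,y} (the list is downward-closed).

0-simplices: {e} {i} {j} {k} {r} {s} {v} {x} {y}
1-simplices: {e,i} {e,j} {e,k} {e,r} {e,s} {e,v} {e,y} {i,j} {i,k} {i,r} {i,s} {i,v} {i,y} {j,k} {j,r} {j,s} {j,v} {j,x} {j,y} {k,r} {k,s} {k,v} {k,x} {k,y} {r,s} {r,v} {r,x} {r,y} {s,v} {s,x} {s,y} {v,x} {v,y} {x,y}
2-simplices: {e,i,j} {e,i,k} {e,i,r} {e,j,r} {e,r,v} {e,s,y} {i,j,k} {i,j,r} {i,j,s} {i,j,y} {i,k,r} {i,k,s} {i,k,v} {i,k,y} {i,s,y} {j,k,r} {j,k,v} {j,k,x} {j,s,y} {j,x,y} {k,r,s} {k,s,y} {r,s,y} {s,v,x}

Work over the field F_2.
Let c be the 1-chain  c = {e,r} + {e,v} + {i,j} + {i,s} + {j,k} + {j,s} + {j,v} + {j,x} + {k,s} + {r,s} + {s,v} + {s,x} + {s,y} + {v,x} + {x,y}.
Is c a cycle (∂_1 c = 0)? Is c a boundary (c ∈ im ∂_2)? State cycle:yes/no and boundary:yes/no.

n_0=9 n_1=34 n_2=24  [Z2]
∂1: piv[ei,ej,ek,er,es,ev,ey,jx] rk=8  ker:ij,ik,ir,is,iv,iy,jk,jr,js,jv,jy,kr,ks,kv,kx,ky,rs,rv,rx,ry,sv,sx,sy,vx,vy,xy
∂2: piv[eij,eik,eir,ejr,erv,esy,ijk,ijs,ijy,ikr,iks,ikv,iky,isy,jkv,jkx,jxy,krs,rsy,svx] rk=20  ker:ijr,jkr,jsy,ksy
∂1c = {j} + {s}

cycle:no boundary:no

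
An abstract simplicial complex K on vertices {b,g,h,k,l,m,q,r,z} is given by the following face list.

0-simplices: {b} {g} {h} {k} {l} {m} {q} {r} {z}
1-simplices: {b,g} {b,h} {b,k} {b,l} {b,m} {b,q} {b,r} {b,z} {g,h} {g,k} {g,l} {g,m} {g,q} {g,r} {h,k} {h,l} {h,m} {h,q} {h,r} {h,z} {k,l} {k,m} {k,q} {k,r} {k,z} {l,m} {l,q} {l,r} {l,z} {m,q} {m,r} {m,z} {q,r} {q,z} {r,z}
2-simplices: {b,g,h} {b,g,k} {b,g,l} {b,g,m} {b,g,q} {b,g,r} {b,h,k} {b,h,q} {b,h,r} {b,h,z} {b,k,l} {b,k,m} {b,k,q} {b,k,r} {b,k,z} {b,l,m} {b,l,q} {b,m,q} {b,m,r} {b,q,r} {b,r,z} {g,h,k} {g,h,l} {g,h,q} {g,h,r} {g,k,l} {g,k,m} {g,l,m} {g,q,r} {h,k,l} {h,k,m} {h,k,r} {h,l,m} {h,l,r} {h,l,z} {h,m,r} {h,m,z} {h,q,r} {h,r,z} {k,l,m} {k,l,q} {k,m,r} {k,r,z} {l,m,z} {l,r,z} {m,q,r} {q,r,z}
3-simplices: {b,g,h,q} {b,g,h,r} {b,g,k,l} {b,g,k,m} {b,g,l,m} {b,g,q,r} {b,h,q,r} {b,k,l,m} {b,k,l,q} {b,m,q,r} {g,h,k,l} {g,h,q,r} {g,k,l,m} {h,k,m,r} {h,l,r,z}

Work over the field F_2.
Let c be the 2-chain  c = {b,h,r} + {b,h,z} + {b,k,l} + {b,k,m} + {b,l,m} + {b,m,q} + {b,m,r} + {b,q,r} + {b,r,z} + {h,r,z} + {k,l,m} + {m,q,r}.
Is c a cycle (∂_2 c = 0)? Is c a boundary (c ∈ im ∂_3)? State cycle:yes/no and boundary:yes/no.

n_0=9 n_1=35 n_2=47 n_3=15  [Z2]
∂1: piv[bg,bh,bk,bl,bm,bq,br,bz] rk=8  ker:gh,gk,gl,gm,gq,gr,hk,hl,hm,hq,hr,hz,kl,km,kq,kr,kz,lm,lq,lr,lz,mq,mr,mz,qr,qz,rz
∂2: piv[bgh,bgk,bgl,bgm,bgq,bgr,bhk,bhq,bhr,bhz,bkl,bkm,bkq,bkr,bkz,blm,blq,bmq,bmr,bqr,brz,ghl,hkm,hlr,hlz,hmz,qrz] rk=27  ker:ghk,ghq,ghr,gkl,gkm,glm,gqr,hkl,hkr,hlm,hmr,hqr,hrz,klm,klq,kmr,krz,lmz,lrz,mqr
∂3: piv[bghq,bghr,bgkl,bgkm,bglm,bgqr,bhqr,bklm,bklq,bmqr,ghkl,hkmr,hlrz] rk=13  ker:ghqr,gklm
∂2c = 0
c vs im∂3: residual ≠ 0 ⇒ not boundary

cycle:yes boundary:no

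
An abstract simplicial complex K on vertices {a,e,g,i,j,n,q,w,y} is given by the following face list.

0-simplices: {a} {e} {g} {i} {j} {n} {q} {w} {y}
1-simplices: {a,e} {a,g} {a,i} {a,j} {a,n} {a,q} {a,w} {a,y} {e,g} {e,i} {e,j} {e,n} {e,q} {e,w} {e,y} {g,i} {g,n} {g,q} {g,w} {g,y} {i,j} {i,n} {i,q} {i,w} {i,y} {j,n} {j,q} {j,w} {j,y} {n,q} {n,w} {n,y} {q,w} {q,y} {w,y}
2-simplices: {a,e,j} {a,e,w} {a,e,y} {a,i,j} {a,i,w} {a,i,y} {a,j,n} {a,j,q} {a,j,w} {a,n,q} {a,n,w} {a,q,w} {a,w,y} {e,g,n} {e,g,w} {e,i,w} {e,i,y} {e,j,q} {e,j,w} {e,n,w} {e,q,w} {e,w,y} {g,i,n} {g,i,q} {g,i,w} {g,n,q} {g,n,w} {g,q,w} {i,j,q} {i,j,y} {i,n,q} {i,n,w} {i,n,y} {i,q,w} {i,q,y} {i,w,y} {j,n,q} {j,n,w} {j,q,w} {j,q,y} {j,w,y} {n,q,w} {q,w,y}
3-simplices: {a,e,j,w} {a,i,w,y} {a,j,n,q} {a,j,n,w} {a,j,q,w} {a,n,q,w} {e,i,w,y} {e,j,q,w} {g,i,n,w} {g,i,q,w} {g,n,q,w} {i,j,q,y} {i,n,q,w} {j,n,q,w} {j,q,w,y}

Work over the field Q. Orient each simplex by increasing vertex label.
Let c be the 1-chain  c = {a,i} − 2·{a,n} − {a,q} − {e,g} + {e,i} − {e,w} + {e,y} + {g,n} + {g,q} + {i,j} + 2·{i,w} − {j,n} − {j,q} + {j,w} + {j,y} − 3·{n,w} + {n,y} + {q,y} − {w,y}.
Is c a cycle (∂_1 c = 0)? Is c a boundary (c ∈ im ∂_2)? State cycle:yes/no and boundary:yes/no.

cycle:no boundary:no

n_0=9 n_1=35 n_2=43 n_3=15  [Q]
∂1: piv[ae,ag,ai,aj,an,aq,aw,ay] rk=8  ker:eg,ei,ej,en,eq,ew,ey,gi,gn,gq,gw,gy,ij,in,iq,iw,iy,jn,jq,jw,jy,nq,nw,ny,qw,qy,wy
∂2: piv[aej,aew,aey,aij,aiw,aiy,ajn,ajq,ajw,anq,anw,aqw,awy,egn,egw,eiw,ejq,enw,gin,giq,giw,gnq,ijy,iny,iqy] rk=25  ker:eiy,ejw,eqw,ewy,gnw,gqw,ijq,inq,inw,iqw,iwy,jnq,jnw,jqw,jqy,jwy,nqw,qwy
∂3: piv[aejw,aiwy,ajnq,ajnw,ajqw,anqw,eiwy,ejqw,ginw,giqw,gnqw,ijqy,inqw,jqwy] rk=14  ker:jnqw
∂1c = 2·{a} − 3·{g} − {i} + {j} − 2·{q} + 3·{y}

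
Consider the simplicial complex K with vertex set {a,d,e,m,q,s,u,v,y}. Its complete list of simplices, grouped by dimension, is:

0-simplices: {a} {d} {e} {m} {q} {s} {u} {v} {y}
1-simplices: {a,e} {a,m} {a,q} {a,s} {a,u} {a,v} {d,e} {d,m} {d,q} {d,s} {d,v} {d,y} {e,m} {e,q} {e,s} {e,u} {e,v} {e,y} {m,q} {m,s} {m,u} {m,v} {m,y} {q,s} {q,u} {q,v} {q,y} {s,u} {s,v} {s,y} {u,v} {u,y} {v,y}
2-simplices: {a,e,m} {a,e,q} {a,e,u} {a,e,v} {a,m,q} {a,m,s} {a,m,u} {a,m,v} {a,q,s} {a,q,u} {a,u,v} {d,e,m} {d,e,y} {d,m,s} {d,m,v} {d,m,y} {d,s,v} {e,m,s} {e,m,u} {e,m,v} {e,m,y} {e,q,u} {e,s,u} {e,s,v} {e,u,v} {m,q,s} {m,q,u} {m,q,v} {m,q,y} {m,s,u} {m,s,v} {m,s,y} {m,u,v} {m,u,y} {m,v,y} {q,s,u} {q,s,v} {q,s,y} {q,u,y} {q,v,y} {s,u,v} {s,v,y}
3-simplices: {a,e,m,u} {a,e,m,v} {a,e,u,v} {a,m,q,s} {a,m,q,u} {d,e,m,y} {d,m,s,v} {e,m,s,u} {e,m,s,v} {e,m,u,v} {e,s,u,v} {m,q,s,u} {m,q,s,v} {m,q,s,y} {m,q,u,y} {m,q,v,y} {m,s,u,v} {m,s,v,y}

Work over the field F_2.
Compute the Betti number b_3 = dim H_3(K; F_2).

b_3=1

n_0=9 n_1=33 n_2=42 n_3=18  [Z2]
∂1: piv[ae,am,aq,as,au,av,de,dy] rk=8  ker:dm,dq,ds,dv,em,eq,es,eu,ev,ey,mq,ms,mu,mv,my,qs,qu,qv,qy,su,sv,sy,uv,uy,vy
∂2: piv[aem,aeq,aeu,aev,amq,ams,amu,amv,aqs,aqu,auv,dem,dey,dms,dmv,dmy,dsv,ems,esu,mqv,mqy,msy,muy,mvy] rk=24  ker:emu,emv,emy,equ,esv,euv,mqs,mqu,msu,msv,muv,qsu,qsv,qsy,quy,qvy,suv,svy
∂3: piv[aemu,aemv,aeuv,amqs,amqu,demy,dmsv,emsu,emsv,emuv,esuv,mqsu,mqsv,mqsy,mquy,mqvy,msvy] rk=17  ker:msuv
b_3=(18−17)−0=1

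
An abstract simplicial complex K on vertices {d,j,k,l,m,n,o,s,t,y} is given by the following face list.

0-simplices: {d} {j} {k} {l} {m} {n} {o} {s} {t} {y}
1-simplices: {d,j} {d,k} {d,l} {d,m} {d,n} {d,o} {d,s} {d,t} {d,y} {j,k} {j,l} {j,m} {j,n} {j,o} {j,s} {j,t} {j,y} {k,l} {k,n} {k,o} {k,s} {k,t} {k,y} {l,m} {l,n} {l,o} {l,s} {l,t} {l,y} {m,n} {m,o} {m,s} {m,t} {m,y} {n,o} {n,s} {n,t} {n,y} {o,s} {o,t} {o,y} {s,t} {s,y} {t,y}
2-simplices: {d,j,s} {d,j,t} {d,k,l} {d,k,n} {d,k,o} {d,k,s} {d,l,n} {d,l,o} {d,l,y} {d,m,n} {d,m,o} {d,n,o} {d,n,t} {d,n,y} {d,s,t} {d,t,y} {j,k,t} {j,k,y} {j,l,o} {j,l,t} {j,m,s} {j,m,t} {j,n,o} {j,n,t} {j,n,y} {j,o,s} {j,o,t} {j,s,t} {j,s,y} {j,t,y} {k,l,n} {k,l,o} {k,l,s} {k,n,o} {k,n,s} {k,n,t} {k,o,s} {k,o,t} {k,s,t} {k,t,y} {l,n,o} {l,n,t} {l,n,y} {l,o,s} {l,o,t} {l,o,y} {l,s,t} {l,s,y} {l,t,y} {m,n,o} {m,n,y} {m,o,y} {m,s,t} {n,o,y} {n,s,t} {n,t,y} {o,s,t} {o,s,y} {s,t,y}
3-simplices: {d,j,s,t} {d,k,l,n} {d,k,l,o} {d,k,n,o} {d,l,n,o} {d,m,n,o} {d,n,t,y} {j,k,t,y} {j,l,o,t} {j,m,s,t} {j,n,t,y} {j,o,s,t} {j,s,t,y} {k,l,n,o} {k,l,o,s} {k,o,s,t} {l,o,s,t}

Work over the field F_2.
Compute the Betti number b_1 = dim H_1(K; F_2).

b_1=2

n_0=10 n_1=44 n_2=59 n_3=17  [Z2]
∂1: piv[dj,dk,dl,dm,dn,do,ds,dt,dy] rk=9  ker:jk,jl,jm,jn,jo,js,jt,jy,kl,kn,ko,ks,kt,ky,lm,ln,lo,ls,lt,ly,mn,mo,ms,mt,my,no,ns,nt,ny,os,ot,oy,st,sy,ty
∂2: piv[djs,djt,dkl,dkn,dko,dks,dln,dlo,dly,dmn,dmo,dno,dnt,dny,dst,dty,jkt,jky,jlo,jlt,jms,jmt,jno,jnt,jny,jos,jot,jsy,kls,kns,knt,loy,mny] rk=33  ker:jst,jty,kln,klo,kno,kos,kot,kst,kty,lno,lnt,lny,los,lot,lst,lsy,lty,mno,moy,mst,noy,nst,nty,ost,osy,sty
∂3: piv[djst,dkln,dklo,dkno,dlno,dmno,dnty,jkty,jlot,jmst,jnty,jost,jsty,klos,kost,lost] rk=16  ker:klno
b_1=(44−9)−33=2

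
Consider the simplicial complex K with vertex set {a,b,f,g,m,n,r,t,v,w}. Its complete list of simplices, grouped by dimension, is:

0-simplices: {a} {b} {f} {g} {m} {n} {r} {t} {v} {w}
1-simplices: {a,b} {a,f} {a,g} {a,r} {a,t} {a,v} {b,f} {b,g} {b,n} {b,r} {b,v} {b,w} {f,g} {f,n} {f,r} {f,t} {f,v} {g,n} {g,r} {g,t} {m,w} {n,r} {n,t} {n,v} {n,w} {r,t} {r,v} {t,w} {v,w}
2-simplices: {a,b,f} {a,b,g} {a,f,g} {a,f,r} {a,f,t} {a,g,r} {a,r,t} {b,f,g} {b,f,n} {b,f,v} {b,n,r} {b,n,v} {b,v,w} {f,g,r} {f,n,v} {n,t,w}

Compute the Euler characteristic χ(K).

n_0=10 n_1=29 n_2=16
χ=+10−29+16=-3

χ(K)=-3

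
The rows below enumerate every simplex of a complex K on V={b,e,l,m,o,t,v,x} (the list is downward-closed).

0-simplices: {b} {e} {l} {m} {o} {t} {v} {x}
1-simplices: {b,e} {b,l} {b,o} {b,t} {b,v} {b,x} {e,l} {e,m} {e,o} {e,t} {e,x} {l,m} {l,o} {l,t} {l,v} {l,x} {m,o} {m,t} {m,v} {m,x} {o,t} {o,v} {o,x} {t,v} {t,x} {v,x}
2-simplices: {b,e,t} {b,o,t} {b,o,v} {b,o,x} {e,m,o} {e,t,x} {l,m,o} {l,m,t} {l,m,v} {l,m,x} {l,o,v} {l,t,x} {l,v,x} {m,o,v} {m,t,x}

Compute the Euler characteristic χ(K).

n_0=8 n_1=26 n_2=15
χ=+8−26+15=-3

χ(K)=-3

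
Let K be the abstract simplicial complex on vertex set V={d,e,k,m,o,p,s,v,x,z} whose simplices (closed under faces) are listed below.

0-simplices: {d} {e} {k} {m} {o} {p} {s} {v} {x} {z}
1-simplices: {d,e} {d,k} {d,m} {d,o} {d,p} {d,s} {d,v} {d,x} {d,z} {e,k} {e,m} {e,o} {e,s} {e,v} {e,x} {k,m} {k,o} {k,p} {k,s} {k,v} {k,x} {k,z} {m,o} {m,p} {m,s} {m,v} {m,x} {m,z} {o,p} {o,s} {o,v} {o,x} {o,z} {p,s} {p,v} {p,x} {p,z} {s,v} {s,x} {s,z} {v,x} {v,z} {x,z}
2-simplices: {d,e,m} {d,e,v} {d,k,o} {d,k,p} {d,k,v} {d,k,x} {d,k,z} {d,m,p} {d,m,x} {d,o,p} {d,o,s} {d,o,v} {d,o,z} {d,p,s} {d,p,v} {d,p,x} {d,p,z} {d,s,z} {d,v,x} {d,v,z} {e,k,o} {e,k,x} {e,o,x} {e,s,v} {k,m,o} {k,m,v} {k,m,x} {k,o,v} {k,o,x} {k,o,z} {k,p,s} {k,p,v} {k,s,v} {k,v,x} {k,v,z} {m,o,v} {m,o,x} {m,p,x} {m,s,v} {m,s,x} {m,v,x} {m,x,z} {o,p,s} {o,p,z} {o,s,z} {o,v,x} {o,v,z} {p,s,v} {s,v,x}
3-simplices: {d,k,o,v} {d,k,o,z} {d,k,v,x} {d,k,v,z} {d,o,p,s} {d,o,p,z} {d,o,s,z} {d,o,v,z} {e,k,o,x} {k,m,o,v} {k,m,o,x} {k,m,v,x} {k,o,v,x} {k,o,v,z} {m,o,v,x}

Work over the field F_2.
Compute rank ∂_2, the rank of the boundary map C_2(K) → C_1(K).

rank∂_2=32

n_0=10 n_1=43 n_2=49 n_3=15  [Z2]
∂1: piv[de,dk,dm,do,dp,ds,dv,dx,dz] rk=9  ker:ek,em,eo,es,ev,ex,km,ko,kp,ks,kv,kx,kz,mo,mp,ms,mv,mx,mz,op,os,ov,ox,oz,ps,pv,px,pz,sv,sx,sz,vx,vz,xz
∂2: piv[dem,dev,dko,dkp,dkv,dkx,dkz,dmp,dmx,dop,dos,dov,doz,dps,dpv,dpx,dpz,dsz,dvx,dvz,eko,ekx,eox,esv,kmo,kmv,kmx,kps,ksv,msv,msx,mxz] rk=32  ker:kov,kox,koz,kpv,kvx,kvz,mov,mox,mpx,mvx,ops,opz,osz,ovx,ovz,psv,svx
∂3: piv[dkov,dkoz,dkvx,dkvz,dops,dopz,dosz,dovz,ekox,kmov,kmox,kmvx,kovx] rk=13  ker:kovz,movx
rk∂_2=32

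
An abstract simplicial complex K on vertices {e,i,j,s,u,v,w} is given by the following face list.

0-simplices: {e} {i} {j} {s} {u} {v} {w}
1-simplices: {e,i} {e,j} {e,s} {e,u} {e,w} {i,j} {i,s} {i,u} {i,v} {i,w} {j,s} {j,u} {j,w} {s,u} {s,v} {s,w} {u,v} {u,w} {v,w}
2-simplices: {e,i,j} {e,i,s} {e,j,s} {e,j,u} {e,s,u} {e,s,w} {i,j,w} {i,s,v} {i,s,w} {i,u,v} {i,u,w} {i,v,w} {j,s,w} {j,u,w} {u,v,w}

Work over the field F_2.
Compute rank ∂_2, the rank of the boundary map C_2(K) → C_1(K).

rank∂_2=13

n_0=7 n_1=19 n_2=15  [Z2]
∂1: piv[ei,ej,es,eu,ew,iv] rk=6  ker:ij,is,iu,iw,js,ju,jw,su,sv,sw,uv,uw,vw
∂2: piv[eij,eis,ejs,eju,esu,esw,ijw,isv,isw,iuv,iuw,ivw,juw] rk=13  ker:jsw,uvw
rk∂_2=13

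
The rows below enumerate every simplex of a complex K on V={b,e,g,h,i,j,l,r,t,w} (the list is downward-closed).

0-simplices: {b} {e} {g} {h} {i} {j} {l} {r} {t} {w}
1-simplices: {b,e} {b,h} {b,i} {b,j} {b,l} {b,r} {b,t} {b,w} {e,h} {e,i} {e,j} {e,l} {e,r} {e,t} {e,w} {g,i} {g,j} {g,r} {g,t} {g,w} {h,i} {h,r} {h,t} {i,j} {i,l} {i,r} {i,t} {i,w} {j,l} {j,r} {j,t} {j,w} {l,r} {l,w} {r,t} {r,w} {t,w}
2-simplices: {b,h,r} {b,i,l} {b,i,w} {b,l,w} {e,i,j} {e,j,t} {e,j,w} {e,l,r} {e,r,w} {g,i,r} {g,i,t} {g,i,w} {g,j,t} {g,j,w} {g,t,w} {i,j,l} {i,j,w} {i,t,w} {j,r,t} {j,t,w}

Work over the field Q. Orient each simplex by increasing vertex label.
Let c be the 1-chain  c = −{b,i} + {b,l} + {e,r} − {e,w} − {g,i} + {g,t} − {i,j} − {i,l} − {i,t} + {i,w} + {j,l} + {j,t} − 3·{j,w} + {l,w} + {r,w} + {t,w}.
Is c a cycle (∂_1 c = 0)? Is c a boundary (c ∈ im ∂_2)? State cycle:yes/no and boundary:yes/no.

cycle:yes boundary:yes

n_0=10 n_1=37 n_2=20  [Q]
∂1: piv[be,bh,bi,bj,bl,br,bt,bw,gi] rk=9  ker:eh,ei,ej,el,er,et,ew,gj,gr,gt,gw,hi,hr,ht,ij,il,ir,it,iw,jl,jr,jt,jw,lr,lw,rt,rw,tw
∂2: piv[bhr,bil,biw,blw,eij,ejt,ejw,elr,erw,gir,git,giw,gjt,gjw,gtw,ijl,ijw,jrt] rk=18  ker:itw,jtw
∂1c = 0
c vs im∂2: reduces to 0 ⇒ boundary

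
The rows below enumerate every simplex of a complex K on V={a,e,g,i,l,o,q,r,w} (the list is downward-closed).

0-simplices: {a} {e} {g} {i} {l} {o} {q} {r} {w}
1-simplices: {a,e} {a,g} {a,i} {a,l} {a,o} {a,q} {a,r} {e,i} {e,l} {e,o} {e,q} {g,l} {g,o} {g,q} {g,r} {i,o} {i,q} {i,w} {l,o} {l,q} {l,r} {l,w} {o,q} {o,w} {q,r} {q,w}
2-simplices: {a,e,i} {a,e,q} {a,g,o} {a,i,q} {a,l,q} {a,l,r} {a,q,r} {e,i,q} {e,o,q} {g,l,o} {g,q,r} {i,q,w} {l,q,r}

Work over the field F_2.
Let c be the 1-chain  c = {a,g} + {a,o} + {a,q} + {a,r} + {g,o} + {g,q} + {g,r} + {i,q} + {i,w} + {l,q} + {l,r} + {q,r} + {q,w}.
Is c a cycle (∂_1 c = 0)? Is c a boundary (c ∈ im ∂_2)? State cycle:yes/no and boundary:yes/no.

cycle:yes boundary:yes

n_0=9 n_1=26 n_2=13  [Z2]
∂1: piv[ae,ag,ai,al,ao,aq,ar,iw] rk=8  ker:ei,el,eo,eq,gl,go,gq,gr,io,iq,lo,lq,lr,lw,oq,ow,qr,qw
∂2: piv[aei,aeq,ago,aiq,alq,alr,aqr,eoq,glo,gqr,iqw] rk=11  ker:eiq,lqr
∂1c = 0
c vs im∂2: reduces to 0 ⇒ boundary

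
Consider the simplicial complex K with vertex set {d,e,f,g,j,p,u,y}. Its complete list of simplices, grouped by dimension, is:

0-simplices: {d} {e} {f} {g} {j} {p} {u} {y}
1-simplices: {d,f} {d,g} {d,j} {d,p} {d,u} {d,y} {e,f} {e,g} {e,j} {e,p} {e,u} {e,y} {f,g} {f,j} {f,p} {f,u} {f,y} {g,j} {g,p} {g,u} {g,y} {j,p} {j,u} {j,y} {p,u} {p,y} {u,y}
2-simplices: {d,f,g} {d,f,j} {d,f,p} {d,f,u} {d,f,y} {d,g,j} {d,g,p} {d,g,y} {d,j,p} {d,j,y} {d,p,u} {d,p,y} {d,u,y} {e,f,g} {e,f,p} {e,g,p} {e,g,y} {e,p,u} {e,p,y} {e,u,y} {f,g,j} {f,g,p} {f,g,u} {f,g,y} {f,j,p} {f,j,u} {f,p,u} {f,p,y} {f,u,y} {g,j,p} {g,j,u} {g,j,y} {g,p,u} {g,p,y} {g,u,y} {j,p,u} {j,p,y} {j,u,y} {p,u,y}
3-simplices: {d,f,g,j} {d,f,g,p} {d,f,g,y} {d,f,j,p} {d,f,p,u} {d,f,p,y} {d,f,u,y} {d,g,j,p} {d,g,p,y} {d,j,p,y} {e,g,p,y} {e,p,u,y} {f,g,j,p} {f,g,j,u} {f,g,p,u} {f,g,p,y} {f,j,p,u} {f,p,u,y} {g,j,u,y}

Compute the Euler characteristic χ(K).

χ(K)=1

n_0=8 n_1=27 n_2=39 n_3=19
χ=+8−27+39−19=1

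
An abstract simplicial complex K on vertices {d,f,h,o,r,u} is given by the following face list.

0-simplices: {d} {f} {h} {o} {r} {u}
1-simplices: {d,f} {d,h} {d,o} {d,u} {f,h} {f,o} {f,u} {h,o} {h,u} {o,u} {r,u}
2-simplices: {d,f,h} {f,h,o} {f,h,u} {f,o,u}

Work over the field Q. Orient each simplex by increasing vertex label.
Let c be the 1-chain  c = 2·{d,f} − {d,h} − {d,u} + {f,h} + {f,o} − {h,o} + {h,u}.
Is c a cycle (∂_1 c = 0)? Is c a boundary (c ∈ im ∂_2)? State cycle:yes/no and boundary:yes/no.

n_0=6 n_1=11 n_2=4  [Q]
∂1: piv[df,dh,do,du,ru] rk=5  ker:fh,fo,fu,ho,hu,ou
∂2: piv[dfh,fho,fhu,fou] rk=4
∂1c = 0
c vs im∂2: residual ≠ 0 ⇒ not boundary

cycle:yes boundary:no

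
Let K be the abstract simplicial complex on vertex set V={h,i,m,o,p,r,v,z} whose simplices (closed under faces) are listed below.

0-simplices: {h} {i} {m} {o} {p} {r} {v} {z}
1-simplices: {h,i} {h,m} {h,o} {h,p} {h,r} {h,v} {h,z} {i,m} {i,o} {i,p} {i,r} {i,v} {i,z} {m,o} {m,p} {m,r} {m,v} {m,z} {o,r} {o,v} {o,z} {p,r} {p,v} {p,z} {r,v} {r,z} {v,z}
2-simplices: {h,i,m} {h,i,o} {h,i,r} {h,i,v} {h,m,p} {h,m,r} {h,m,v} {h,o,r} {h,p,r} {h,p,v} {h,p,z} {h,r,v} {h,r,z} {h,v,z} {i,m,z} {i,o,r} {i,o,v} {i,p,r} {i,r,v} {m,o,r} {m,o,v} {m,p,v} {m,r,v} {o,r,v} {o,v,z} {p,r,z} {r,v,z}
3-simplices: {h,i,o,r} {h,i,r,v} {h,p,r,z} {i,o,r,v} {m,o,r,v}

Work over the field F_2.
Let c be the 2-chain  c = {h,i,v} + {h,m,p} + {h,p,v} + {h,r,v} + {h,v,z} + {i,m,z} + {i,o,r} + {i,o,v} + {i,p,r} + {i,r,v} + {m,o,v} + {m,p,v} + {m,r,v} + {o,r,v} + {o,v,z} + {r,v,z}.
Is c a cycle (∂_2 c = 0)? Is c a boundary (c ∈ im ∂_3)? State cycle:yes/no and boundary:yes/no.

n_0=8 n_1=27 n_2=27 n_3=5  [Z2]
∂1: piv[hi,hm,ho,hp,hr,hv,hz] rk=7  ker:im,io,ip,ir,iv,iz,mo,mp,mr,mv,mz,or,ov,oz,pr,pv,pz,rv,rz,vz
∂2: piv[him,hio,hir,hiv,hmp,hmr,hmv,hor,hpr,hpv,hpz,hrv,hrz,hvz,imz,iov,ipr,mor,ovz] rk=19  ker:ior,irv,mov,mpv,mrv,orv,prz,rvz
∂3: piv[hior,hirv,hprz,iorv,morv] rk=5
∂2c = {h,i} + {h,m} + {h,r} + {h,z} + {i,m} + {i,p} + {i,r} + {i,v} + {i,z} + {m,o} + {m,r} + {m,v} + {m,z} + {o,z} + {p,r} + {r,v} + {r,z} + {v,z}

cycle:no boundary:no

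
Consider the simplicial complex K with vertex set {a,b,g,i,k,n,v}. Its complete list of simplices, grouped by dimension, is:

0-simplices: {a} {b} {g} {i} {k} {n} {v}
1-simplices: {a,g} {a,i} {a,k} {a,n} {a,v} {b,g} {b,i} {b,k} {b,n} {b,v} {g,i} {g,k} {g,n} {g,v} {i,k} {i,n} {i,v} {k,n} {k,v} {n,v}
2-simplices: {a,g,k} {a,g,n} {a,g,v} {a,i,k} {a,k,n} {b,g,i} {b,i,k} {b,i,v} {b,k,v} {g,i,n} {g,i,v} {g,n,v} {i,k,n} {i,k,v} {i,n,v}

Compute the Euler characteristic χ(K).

n_0=7 n_1=20 n_2=15
χ=+7−20+15=2

χ(K)=2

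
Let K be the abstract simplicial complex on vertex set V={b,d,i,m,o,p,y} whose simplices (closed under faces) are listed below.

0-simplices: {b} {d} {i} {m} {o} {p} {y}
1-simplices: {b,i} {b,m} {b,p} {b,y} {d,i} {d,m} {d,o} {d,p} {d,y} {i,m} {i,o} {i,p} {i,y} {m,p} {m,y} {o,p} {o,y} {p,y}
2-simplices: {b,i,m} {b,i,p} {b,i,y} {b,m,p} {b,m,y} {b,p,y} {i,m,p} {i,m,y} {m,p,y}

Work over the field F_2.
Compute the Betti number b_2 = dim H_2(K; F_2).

b_2=3

n_0=7 n_1=18 n_2=9  [Z2]
∂1: piv[bi,bm,bp,by,di,do] rk=6  ker:dm,dp,dy,im,io,ip,iy,mp,my,op,oy,py
∂2: piv[bim,bip,biy,bmp,bmy,bpy] rk=6  ker:imp,imy,mpy
b_2=(9−6)−0=3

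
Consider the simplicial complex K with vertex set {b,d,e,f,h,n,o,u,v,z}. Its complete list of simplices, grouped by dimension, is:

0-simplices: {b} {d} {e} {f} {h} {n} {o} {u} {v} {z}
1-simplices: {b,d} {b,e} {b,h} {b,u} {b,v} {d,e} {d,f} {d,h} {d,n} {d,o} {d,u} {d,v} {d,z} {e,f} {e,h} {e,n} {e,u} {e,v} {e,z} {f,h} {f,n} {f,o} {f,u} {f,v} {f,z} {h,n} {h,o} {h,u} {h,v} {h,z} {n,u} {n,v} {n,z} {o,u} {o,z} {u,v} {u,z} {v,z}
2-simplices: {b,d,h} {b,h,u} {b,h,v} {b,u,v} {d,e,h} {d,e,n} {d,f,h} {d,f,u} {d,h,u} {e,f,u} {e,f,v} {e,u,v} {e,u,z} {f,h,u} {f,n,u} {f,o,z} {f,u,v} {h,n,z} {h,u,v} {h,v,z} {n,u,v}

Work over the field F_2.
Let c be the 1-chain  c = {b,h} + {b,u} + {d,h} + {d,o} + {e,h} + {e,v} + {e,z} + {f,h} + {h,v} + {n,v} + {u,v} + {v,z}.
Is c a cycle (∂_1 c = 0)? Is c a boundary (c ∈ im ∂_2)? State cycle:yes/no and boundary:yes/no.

cycle:no boundary:no

n_0=10 n_1=38 n_2=21  [Z2]
∂1: piv[bd,be,bh,bu,bv,df,dn,do,dz] rk=9  ker:de,dh,du,dv,ef,eh,en,eu,ev,ez,fh,fn,fo,fu,fv,fz,hn,ho,hu,hv,hz,nu,nv,nz,ou,oz,uv,uz,vz
∂2: piv[bdh,bhu,bhv,buv,deh,den,dfh,dfu,dhu,efu,efv,euv,euz,fnu,foz,hnz,hvz,nuv] rk=18  ker:fhu,fuv,huv
∂1c = {e} + {f} + {h} + {n} + {o} + {v}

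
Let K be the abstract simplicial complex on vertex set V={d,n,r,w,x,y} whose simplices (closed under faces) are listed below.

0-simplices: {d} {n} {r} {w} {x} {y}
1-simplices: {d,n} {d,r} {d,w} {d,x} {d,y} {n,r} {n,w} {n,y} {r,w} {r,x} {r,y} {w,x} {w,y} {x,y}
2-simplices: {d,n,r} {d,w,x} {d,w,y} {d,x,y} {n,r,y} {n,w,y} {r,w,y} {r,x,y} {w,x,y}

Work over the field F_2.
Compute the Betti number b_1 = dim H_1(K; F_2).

n_0=6 n_1=14 n_2=9  [Z2]
∂1: piv[dn,dr,dw,dx,dy] rk=5  ker:nr,nw,ny,rw,rx,ry,wx,wy,xy
∂2: piv[dnr,dwx,dwy,dxy,nry,nwy,rwy,rxy] rk=8  ker:wxy
b_1=(14−5)−8=1

b_1=1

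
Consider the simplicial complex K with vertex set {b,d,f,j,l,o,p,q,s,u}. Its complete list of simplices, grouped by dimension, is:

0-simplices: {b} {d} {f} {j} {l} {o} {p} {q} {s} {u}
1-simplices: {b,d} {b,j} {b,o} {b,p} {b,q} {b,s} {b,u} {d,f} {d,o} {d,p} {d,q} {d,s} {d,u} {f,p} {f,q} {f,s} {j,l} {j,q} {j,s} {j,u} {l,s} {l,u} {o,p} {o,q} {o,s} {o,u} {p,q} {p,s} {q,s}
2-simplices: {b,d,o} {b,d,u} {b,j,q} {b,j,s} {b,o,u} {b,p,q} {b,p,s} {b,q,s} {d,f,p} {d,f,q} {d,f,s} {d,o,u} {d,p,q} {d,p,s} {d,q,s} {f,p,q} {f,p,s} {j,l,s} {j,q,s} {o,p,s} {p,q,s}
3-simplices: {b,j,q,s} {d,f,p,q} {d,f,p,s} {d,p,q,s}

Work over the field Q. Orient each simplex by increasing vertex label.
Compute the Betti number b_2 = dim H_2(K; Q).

n_0=10 n_1=29 n_2=21 n_3=4  [Q]
∂1: piv[bd,bj,bo,bp,bq,bs,bu,df,jl] rk=9  ker:do,dp,dq,ds,du,fp,fq,fs,jq,js,ju,ls,lu,op,oq,os,ou,pq,ps,qs
∂2: piv[bdo,bdu,bjq,bjs,bou,bpq,bps,bqs,dfp,dfq,dfs,dpq,dps,jls,ops] rk=15  ker:dou,dqs,fpq,fps,jqs,pqs
∂3: piv[bjqs,dfpq,dfps,dpqs] rk=4
b_2=(21−15)−4=2

b_2=2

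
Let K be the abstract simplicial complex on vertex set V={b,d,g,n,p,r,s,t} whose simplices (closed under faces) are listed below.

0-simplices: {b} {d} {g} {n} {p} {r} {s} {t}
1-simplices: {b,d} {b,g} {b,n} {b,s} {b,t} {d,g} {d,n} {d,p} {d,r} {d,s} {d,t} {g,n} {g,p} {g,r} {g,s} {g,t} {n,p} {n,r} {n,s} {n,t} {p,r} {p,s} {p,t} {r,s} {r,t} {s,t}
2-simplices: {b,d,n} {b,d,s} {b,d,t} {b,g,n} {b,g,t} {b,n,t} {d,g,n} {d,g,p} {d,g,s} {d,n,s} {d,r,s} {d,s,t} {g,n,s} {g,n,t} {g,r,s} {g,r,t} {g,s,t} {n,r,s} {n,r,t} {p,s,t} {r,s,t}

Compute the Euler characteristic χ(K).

n_0=8 n_1=26 n_2=21
χ=+8−26+21=3

χ(K)=3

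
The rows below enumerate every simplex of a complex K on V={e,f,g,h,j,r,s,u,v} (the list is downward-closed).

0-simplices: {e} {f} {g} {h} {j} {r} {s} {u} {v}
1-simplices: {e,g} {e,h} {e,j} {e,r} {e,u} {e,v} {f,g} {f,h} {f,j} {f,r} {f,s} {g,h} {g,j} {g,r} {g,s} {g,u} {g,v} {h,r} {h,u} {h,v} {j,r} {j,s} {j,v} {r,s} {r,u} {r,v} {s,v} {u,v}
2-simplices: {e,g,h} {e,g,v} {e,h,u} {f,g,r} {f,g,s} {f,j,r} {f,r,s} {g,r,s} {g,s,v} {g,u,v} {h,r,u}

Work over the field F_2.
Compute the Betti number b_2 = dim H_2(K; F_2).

n_0=9 n_1=28 n_2=11  [Z2]
∂1: piv[eg,eh,ej,er,eu,ev,fg,fs] rk=8  ker:fh,fj,fr,gh,gj,gr,gs,gu,gv,hr,hu,hv,jr,js,jv,rs,ru,rv,sv,uv
∂2: piv[egh,egv,ehu,fgr,fgs,fjr,frs,gsv,guv,hru] rk=10  ker:grs
b_2=(11−10)−0=1

b_2=1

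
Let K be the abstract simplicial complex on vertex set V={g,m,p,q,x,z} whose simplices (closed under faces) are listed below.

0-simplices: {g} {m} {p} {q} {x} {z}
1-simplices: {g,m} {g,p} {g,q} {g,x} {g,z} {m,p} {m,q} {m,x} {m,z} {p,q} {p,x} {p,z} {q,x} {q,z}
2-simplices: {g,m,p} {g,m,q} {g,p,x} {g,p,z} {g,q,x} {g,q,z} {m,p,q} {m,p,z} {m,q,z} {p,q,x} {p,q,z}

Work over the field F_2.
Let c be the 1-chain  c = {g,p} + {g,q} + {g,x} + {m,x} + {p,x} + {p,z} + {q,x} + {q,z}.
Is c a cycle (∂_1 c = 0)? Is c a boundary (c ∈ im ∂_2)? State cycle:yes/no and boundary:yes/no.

n_0=6 n_1=14 n_2=11  [Z2]
∂1: piv[gm,gp,gq,gx,gz] rk=5  ker:mp,mq,mx,mz,pq,px,pz,qx,qz
∂2: piv[gmp,gmq,gpx,gpz,gqx,gqz,mpq,mpz] rk=8  ker:mqz,pqx,pqz
∂1c = {g} + {m} + {p} + {q}

cycle:no boundary:no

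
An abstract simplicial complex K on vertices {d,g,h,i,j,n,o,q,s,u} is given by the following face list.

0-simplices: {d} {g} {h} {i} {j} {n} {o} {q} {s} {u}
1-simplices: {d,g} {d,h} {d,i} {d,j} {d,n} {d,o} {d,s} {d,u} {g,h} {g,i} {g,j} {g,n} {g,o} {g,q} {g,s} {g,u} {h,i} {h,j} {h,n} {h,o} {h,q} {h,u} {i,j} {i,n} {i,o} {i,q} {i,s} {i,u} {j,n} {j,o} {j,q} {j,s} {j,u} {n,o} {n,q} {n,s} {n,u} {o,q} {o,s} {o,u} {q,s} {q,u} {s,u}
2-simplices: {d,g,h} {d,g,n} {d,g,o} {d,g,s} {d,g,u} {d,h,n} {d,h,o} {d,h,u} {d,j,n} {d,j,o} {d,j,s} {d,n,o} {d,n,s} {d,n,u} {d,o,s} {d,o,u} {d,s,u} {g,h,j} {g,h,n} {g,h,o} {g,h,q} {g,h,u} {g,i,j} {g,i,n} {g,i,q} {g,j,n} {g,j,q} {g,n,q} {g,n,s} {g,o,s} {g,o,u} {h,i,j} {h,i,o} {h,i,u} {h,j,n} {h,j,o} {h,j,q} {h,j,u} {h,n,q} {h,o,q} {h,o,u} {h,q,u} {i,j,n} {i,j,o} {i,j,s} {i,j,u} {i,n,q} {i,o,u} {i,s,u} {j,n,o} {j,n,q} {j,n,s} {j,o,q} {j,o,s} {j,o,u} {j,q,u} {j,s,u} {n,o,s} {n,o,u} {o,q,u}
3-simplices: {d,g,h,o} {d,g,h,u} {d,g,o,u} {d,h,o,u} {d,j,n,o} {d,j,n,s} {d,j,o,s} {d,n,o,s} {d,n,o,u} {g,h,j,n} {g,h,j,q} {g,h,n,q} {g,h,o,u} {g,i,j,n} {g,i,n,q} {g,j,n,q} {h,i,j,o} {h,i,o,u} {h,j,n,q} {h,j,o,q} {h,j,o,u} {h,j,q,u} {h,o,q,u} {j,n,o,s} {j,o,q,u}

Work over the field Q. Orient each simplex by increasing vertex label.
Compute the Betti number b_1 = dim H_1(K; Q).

n_0=10 n_1=43 n_2=60 n_3=25  [Q]
∂1: piv[dg,dh,di,dj,dn,do,ds,du,gq] rk=9  ker:gh,gi,gj,gn,go,gs,gu,hi,hj,hn,ho,hq,hu,ij,in,io,iq,is,iu,jn,jo,jq,js,ju,no,nq,ns,nu,oq,os,ou,qs,qu,su
∂2: piv[dgh,dgn,dgo,dgs,dgu,dhn,dho,dhu,djn,djo,djs,dno,dns,dnu,dos,dou,dsu,ghj,ghq,gij,gin,giq,gjn,gjq,gnq,hij,hio,hiu,hju,hoq,hqu,ijs] rk=32  ker:ghn,gho,ghu,gns,gos,gou,hjn,hjo,hjq,hnq,hou,ijn,ijo,iju,inq,iou,isu,jno,jnq,jns,joq,jos,jou,jqu,jsu,nos,nou,oqu
∂3: piv[dgho,dghu,dgou,dhou,djno,djns,djos,dnos,dnou,ghjn,ghjq,ghnq,gijn,ginq,gjnq,hijo,hiou,hjoq,hjou,hjqu,hoqu] rk=21  ker:ghou,hjnq,jnos,joqu
b_1=(43−9)−32=2

b_1=2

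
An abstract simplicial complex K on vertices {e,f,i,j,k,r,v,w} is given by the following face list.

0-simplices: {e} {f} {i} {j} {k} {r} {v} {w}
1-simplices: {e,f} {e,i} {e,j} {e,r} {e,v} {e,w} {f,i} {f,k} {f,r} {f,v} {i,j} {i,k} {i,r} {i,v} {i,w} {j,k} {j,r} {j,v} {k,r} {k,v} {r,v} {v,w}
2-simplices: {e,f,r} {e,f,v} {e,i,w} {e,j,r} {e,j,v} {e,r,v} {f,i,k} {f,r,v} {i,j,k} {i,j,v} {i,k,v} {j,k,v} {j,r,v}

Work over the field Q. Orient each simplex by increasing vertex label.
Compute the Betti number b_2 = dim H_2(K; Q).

b_2=3

n_0=8 n_1=22 n_2=13  [Q]
∂1: piv[ef,ei,ej,er,ev,ew,fk] rk=7  ker:fi,fr,fv,ij,ik,ir,iv,iw,jk,jr,jv,kr,kv,rv,vw
∂2: piv[efr,efv,eiw,ejr,ejv,erv,fik,ijk,ijv,ikv] rk=10  ker:frv,jkv,jrv
b_2=(13−10)−0=3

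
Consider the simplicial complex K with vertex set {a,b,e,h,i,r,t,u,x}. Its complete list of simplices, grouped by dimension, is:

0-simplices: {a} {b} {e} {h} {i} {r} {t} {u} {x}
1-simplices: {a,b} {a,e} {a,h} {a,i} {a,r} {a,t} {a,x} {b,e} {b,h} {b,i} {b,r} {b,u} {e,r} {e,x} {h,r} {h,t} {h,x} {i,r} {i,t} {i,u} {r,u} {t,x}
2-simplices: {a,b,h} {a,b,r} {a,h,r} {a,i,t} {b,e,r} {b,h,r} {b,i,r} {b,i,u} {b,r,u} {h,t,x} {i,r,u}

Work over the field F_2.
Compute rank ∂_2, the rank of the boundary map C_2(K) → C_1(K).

rank∂_2=9

n_0=9 n_1=22 n_2=11  [Z2]
∂1: piv[ab,ae,ah,ai,ar,at,ax,bu] rk=8  ker:be,bh,bi,br,er,ex,hr,ht,hx,ir,it,iu,ru,tx
∂2: piv[abh,abr,ahr,ait,ber,bir,biu,bru,htx] rk=9  ker:bhr,iru
rk∂_2=9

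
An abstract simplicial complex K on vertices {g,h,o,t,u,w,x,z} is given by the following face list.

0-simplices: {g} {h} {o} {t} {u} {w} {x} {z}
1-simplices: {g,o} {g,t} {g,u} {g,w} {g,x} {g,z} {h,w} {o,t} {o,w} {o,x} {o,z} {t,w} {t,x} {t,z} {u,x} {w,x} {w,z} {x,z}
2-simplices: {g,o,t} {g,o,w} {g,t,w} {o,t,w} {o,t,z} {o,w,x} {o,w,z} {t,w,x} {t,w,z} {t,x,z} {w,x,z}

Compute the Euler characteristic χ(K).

n_0=8 n_1=18 n_2=11
χ=+8−18+11=1

χ(K)=1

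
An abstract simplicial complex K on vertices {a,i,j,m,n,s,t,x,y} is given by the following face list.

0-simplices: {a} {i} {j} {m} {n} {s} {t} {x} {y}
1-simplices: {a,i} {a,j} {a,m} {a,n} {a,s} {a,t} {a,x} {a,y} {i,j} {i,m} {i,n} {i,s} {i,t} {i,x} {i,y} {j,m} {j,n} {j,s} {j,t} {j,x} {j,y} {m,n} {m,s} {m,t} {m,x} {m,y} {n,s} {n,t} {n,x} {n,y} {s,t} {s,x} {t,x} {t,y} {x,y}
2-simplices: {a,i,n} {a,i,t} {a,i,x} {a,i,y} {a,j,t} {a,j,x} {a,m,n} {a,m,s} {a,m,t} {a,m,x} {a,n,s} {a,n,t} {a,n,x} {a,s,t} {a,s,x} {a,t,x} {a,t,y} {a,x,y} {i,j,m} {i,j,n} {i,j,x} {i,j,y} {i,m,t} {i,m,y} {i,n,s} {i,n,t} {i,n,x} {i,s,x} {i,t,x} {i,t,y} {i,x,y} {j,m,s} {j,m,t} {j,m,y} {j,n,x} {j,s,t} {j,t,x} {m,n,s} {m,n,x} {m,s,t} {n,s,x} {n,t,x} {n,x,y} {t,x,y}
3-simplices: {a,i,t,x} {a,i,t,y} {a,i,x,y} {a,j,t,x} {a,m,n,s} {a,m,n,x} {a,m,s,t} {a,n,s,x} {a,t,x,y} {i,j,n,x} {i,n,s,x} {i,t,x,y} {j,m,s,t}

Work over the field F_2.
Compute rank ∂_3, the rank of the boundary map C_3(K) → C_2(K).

rank∂_3=12

n_0=9 n_1=35 n_2=44 n_3=13  [Z2]
∂1: piv[ai,aj,am,an,as,at,ax,ay] rk=8  ker:ij,im,in,is,it,ix,iy,jm,jn,js,jt,jx,jy,mn,ms,mt,mx,my,ns,nt,nx,ny,st,sx,tx,ty,xy
∂2: piv[ain,ait,aix,aiy,ajt,ajx,amn,ams,amt,amx,ans,ant,anx,ast,asx,atx,aty,axy,ijm,ijn,ijx,ijy,imt,imy,ins,jms,nxy] rk=27  ker:int,inx,isx,itx,ity,ixy,jmt,jmy,jnx,jst,jtx,mns,mnx,mst,nsx,ntx,txy
∂3: piv[aitx,aity,aixy,ajtx,amns,amnx,amst,ansx,atxy,ijnx,insx,jmst] rk=12  ker:itxy
rk∂_3=12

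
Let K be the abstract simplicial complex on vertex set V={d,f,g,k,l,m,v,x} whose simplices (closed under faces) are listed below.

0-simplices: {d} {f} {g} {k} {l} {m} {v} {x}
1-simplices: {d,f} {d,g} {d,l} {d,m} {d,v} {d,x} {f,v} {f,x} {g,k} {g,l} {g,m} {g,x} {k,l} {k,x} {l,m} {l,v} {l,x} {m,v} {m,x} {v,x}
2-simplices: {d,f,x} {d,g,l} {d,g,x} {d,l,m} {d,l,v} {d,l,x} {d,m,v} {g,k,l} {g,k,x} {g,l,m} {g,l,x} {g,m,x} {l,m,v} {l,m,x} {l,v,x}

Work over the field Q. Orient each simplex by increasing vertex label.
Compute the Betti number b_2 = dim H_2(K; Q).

b_2=3

n_0=8 n_1=20 n_2=15  [Q]
∂1: piv[df,dg,dl,dm,dv,dx,gk] rk=7  ker:fv,fx,gl,gm,gx,kl,kx,lm,lv,lx,mv,mx,vx
∂2: piv[dfx,dgl,dgx,dlm,dlv,dlx,dmv,gkl,gkx,glm,gmx,lvx] rk=12  ker:glx,lmv,lmx
b_2=(15−12)−0=3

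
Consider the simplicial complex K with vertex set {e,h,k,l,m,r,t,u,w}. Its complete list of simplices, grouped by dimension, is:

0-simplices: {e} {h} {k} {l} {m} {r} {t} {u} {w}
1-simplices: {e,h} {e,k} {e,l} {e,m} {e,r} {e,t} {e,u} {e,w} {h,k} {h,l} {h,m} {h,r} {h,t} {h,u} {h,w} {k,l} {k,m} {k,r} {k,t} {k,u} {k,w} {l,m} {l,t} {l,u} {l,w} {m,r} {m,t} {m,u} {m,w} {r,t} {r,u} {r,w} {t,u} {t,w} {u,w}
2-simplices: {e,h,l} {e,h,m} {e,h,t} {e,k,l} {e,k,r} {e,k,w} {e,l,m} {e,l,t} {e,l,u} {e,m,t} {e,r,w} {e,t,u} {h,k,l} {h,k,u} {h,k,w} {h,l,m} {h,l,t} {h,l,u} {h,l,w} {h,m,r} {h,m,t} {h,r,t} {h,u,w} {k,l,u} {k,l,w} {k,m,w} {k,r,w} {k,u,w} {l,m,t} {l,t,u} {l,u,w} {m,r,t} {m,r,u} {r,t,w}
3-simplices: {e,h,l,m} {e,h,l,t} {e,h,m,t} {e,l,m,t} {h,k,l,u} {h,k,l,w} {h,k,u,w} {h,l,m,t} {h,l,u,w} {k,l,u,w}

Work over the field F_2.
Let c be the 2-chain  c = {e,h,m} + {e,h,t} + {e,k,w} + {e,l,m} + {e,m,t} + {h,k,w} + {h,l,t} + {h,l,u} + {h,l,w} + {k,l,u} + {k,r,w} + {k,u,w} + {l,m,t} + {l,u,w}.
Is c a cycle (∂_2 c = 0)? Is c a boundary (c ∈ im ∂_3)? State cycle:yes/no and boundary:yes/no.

cycle:no boundary:no

n_0=9 n_1=35 n_2=34 n_3=10  [Z2]
∂1: piv[eh,ek,el,em,er,et,eu,ew] rk=8  ker:hk,hl,hm,hr,ht,hu,hw,kl,km,kr,kt,ku,kw,lm,lt,lu,lw,mr,mt,mu,mw,rt,ru,rw,tu,tw,uw
∂2: piv[ehl,ehm,eht,ekl,ekr,ekw,elm,elt,elu,emt,erw,etu,hkl,hku,hkw,hlu,hlw,hmr,hrt,huw,kmw,mru,rtw] rk=23  ker:hlm,hlt,hmt,klu,klw,krw,kuw,lmt,ltu,luw,mrt
∂3: piv[ehlm,ehlt,ehmt,elmt,hklu,hklw,hkuw,hluw] rk=8  ker:hlmt,kluw
∂2c = {e,k} + {e,l} + {e,m} + {e,w} + {h,k} + {h,l} + {h,m} + {h,u} + {k,l} + {k,r} + {l,u} + {r,w}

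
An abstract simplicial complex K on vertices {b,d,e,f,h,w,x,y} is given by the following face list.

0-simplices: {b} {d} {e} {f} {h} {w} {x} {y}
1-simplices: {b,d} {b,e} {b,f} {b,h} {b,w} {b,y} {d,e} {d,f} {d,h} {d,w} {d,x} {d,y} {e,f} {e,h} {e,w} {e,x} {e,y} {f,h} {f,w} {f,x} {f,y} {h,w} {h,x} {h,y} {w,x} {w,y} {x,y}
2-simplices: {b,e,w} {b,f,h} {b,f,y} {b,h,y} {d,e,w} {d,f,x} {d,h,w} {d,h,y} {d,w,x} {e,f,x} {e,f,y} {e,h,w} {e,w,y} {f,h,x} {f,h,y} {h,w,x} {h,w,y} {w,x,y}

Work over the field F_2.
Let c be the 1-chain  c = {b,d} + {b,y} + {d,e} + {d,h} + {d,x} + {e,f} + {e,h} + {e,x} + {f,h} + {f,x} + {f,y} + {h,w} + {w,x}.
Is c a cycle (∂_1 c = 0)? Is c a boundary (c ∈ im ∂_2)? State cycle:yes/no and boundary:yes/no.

n_0=8 n_1=27 n_2=18  [Z2]
∂1: piv[bd,be,bf,bh,bw,by,dx] rk=7  ker:de,df,dh,dw,dy,ef,eh,ew,ex,ey,fh,fw,fx,fy,hw,hx,hy,wx,wy,xy
∂2: piv[bew,bfh,bfy,bhy,dew,dfx,dhw,dhy,dwx,efx,efy,ehw,ewy,fhx,hwx,hwy,wxy] rk=17  ker:fhy
∂1c = 0
c vs im∂2: residual ≠ 0 ⇒ not boundary

cycle:yes boundary:no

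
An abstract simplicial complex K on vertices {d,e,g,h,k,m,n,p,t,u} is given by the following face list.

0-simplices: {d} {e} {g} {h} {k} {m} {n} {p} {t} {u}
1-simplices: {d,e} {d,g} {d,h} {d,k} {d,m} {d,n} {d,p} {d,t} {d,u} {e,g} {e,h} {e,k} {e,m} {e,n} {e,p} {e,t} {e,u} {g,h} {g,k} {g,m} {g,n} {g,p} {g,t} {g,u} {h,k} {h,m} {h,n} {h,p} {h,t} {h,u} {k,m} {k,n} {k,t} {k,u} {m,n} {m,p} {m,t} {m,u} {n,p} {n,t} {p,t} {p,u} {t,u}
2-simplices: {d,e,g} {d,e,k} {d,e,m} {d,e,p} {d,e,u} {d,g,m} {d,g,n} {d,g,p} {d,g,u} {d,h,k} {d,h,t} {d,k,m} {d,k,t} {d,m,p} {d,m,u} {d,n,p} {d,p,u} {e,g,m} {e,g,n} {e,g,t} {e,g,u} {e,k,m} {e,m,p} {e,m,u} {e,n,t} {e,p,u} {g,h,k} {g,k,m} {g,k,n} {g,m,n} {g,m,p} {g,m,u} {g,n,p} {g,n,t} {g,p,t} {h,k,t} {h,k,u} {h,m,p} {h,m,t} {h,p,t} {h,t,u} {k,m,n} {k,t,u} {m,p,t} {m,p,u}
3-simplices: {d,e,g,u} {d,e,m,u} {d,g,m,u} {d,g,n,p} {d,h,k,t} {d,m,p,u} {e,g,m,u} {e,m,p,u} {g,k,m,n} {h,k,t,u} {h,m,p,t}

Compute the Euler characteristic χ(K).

n_0=10 n_1=43 n_2=45 n_3=11
χ=+10−43+45−11=1

χ(K)=1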